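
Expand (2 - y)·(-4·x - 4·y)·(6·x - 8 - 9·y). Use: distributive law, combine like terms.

-48·x² + 64·x - 8·x·y + 64·y + 40·y² + 24·x²·y - 12·x·y² - 36·y³

(2 - y)·(-4·x - 4·y)·(6·x - 8 - 9·y)
= (-8·x - 8·y + 4·x·y + 4·y²)·(6·x - 8 - 9·y)    [distributive law]
= -48·x² + 64·x + 72·x·y - 48·x·y + 64·y + 72·y² + 24·x²·y - 32·x·y - 36·x·y² + 24·x·y² - 32·y² - 36·y³    [distributive law]
= -48·x² + 64·x - 8·x·y + 64·y + 40·y² + 24·x²·y - 12·x·y² - 36·y³    [combine like terms]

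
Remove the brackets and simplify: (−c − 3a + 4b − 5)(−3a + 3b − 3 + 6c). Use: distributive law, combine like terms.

−15ac + 21bc − 27c − 6c^2 + 9a^2 − 21ab + 24a + 12b^2 − 27b + 15

(−c − 3a + 4b − 5)(−3a + 3b − 3 + 6c)
= 3ac − 3bc + 3c − 6c^2 + 9a^2 − 9ab + 9a − 18ac − 12ab + 12b^2 − 12b + 24bc + 15a − 15b + 15 − 30c    [distributive law]
= −15ac + 21bc − 27c − 6c^2 + 9a^2 − 21ab + 24a + 12b^2 − 27b + 15    [combine like terms]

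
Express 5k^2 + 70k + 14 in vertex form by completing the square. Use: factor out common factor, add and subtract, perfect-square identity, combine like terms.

5k^2 + 70k + 14
= 5(k^2 + 14k) + 14    [factor out 5 from the k-terms]
= 5(k^2 + 14k + 49 − 49) + 14    [add and subtract 49 inside the bracket]
= 5(k + 7)^2 − 245 + 14    [perfect-square identity]
= 5(k + 7)^2 − 231    [combine constants]

5(k + 7)^2 − 231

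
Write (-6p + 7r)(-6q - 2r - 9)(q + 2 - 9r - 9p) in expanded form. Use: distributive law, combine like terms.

(-6p + 7r)(-6q - 2r - 9)(q + 2 - 9r - 9p)
= (36pq + 12pr + 54p - 42qr - 14r^2 - 63r)(q + 2 - 9r - 9p)    [distributive law]
= 36pq^2 + 72pq - 324pqr - 324p^2q + 12pqr + 24pr - 108pr^2 - 108p^2r + 54pq + 108p - 486pr - 486p^2 - 42q^2r - 84qr + 378qr^2 + 378pqr - 14qr^2 - 28r^2 + 126r^3 + 126pr^2 - 63qr - 126r + 567r^2 + 567pr    [distributive law]
= 36pq^2 + 126pq + 66pqr - 324p^2q + 105pr + 18pr^2 - 108p^2r + 108p - 486p^2 - 42q^2r - 147qr + 364qr^2 + 539r^2 + 126r^3 - 126r    [combine like terms]

36pq^2 + 126pq + 66pqr - 324p^2q + 105pr + 18pr^2 - 108p^2r + 108p - 486p^2 - 42q^2r - 147qr + 364qr^2 + 539r^2 + 126r^3 - 126r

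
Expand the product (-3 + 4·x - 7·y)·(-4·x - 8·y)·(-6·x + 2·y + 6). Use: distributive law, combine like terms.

-168·x^2 - 144·x·y + 72·x + 384·y^2 + 144·y + 96·x^3 - 8·x^2·y - 344·x·y^2 + 112·y^3

(-3 + 4·x - 7·y)·(-4·x - 8·y)·(-6·x + 2·y + 6)
= (12·x + 24·y - 16·x^2 - 32·x·y + 28·x·y + 56·y^2)·(-6·x + 2·y + 6)    [distributive law]
= (12·x + 24·y - 16·x^2 - 4·x·y + 56·y^2)·(-6·x + 2·y + 6)    [combine like terms]
= -72·x^2 + 24·x·y + 72·x - 144·x·y + 48·y^2 + 144·y + 96·x^3 - 32·x^2·y - 96·x^2 + 24·x^2·y - 8·x·y^2 - 24·x·y - 336·x·y^2 + 112·y^3 + 336·y^2    [distributive law]
= -168·x^2 - 144·x·y + 72·x + 384·y^2 + 144·y + 96·x^3 - 8·x^2·y - 344·x·y^2 + 112·y^3    [combine like terms]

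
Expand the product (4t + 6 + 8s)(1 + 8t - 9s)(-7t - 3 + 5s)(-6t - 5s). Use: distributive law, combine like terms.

(4t + 6 + 8s)(1 + 8t - 9s)(-7t - 3 + 5s)(-6t - 5s)
= (4t + 32t² - 36st + 6 + 48t - 54s + 8s + 64st - 72s²)(-7t - 3 + 5s)(-6t - 5s)    [distributive law]
= (52t + 32t² + 28st + 6 - 46s - 72s²)(-7t - 3 + 5s)(-6t - 5s)    [combine like terms]
= (-364t² - 156t + 260st - 224t³ - 96t² + 160st² - 196st² - 84st + 140s²t - 42t - 18 + 30s + 322st + 138s - 230s² + 504s²t + 216s² - 360s³)(-6t - 5s)    [distributive law]
= (-460t² - 198t + 498st - 224t³ - 36st² + 644s²t - 18 + 168s - 14s² - 360s³)(-6t - 5s)    [combine like terms]
= 2760t³ + 2300st² + 1188t² + 990st - 2988st² - 2490s²t + 1344t⁴ + 1120st³ + 216st³ + 180s²t² - 3864s²t² - 3220s³t + 108t + 90s - 1008st - 840s² + 84s²t + 70s³ + 2160s³t + 1800s⁴    [distributive law]
= 2760t³ - 688st² + 1188t² - 18st - 2406s²t + 1344t⁴ + 1336st³ - 3684s²t² - 1060s³t + 108t + 90s - 840s² + 70s³ + 1800s⁴    [combine like terms]

2760t³ - 688st² + 1188t² - 18st - 2406s²t + 1344t⁴ + 1336st³ - 3684s²t² - 1060s³t + 108t + 90s - 840s² + 70s³ + 1800s⁴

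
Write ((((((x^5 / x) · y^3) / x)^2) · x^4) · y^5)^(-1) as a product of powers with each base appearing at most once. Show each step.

x^(-10)y^(-11)

((((((x^5 / x) · y^3) / x)^2) · x^4) · y^5)^(-1)
= ((((((x^5 / x) · y^3) / x)^2) · x^4)^(-1)) · ((y^5)^(-1))    [power of a product]
= ((((((x^5 / x) · y^3) / x)^2)^(-1)) · ((x^4)^(-1))) · ((y^5)^(-1))    [power of a product]
= (((((x^5 / x) · y^3) / x)^(-2)) · ((x^4)^(-1))) · ((y^5)^(-1))    [power of a power]
= (((((x^5 / x) · y^3)^(-2)) / (x^(-2))) · ((x^4)^(-1))) · ((y^5)^(-1))    [power of a quotient]
= (((((x^5 / x)^(-2)) · ((y^3)^(-2))) / (x^(-2))) · ((x^4)^(-1))) · ((y^5)^(-1))    [power of a product]
= ((((((x^5)^(-2)) / (x^(-2))) · ((y^3)^(-2))) / (x^(-2))) · ((x^4)^(-1))) · ((y^5)^(-1))    [power of a quotient]
= ((((x^(-10) / (x^(-2))) · ((y^3)^(-2))) / (x^(-2))) · ((x^4)^(-1))) · ((y^5)^(-1))    [power of a power]
= (((x^(-8) · ((y^3)^(-2))) / (x^(-2))) · ((x^4)^(-1))) · ((y^5)^(-1))    [quotient of powers]
= (((x^(-8) · y^(-6)) / (x^(-2))) · ((x^4)^(-1))) · ((y^5)^(-1))    [power of a power]
= (((x^(-8) · y^(-6)) / x^(-2)) · x^(-4)) · ((y^5)^(-1))    [power of a power]
= (((x^(-8) · y^(-6)) / x^(-2)) · x^(-4)) · y^(-5)    [power of a power]
= x^(-10)y^(-11)    [quotient of powers; product of powers]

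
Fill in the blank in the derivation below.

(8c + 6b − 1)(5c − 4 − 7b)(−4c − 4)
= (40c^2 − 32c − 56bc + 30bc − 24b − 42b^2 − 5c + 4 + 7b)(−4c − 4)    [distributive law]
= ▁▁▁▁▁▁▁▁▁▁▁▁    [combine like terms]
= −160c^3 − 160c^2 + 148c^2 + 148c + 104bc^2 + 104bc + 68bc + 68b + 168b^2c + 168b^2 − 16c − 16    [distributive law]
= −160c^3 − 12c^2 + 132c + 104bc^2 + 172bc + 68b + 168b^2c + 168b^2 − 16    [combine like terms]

Applying combine like terms to the line above:

(40c^2 − 37c − 26bc − 17b − 42b^2 + 4)(−4c − 4)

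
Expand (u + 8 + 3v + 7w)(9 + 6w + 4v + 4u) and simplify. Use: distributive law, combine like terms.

41u + 34uw + 16uv + 4u^2 + 72 + 111w + 59v + 46vw + 12v^2 + 42w^2

(u + 8 + 3v + 7w)(9 + 6w + 4v + 4u)
= 9u + 6uw + 4uv + 4u^2 + 72 + 48w + 32v + 32u + 27v + 18vw + 12v^2 + 12uv + 63w + 42w^2 + 28vw + 28uw    [distributive law]
= 41u + 34uw + 16uv + 4u^2 + 72 + 111w + 59v + 46vw + 12v^2 + 42w^2    [combine like terms]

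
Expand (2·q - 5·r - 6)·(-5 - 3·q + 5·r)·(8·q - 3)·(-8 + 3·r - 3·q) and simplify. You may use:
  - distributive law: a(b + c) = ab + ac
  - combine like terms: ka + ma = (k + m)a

-1304·q^2 - 1009·q^2·r + 138·q^3 - 1458·q + 1523·q·r - 744·q^3·r + 144·q^4 + 1200·q^2·r^2 + 1030·q·r^2 - 390·r - 555·r^2 - 600·q·r^3 + 225·r^3 + 720

(2·q - 5·r - 6)·(-5 - 3·q + 5·r)·(8·q - 3)·(-8 + 3·r - 3·q)
= (-10·q - 6·q^2 + 10·q·r + 25·r + 15·q·r - 25·r^2 + 30 + 18·q - 30·r)·(8·q - 3)·(-8 + 3·r - 3·q)    [distributive law]
= (8·q - 6·q^2 + 25·q·r - 5·r - 25·r^2 + 30)·(8·q - 3)·(-8 + 3·r - 3·q)    [combine like terms]
= (64·q^2 - 24·q - 48·q^3 + 18·q^2 + 200·q^2·r - 75·q·r - 40·q·r + 15·r - 200·q·r^2 + 75·r^2 + 240·q - 90)·(-8 + 3·r - 3·q)    [distributive law]
= (82·q^2 + 216·q - 48·q^3 + 200·q^2·r - 115·q·r + 15·r - 200·q·r^2 + 75·r^2 - 90)·(-8 + 3·r - 3·q)    [combine like terms]
= -656·q^2 + 246·q^2·r - 246·q^3 - 1728·q + 648·q·r - 648·q^2 + 384·q^3 - 144·q^3·r + 144·q^4 - 1600·q^2·r + 600·q^2·r^2 - 600·q^3·r + 920·q·r - 345·q·r^2 + 345·q^2·r - 120·r + 45·r^2 - 45·q·r + 1600·q·r^2 - 600·q·r^3 + 600·q^2·r^2 - 600·r^2 + 225·r^3 - 225·q·r^2 + 720 - 270·r + 270·q    [distributive law]
= -1304·q^2 - 1009·q^2·r + 138·q^3 - 1458·q + 1523·q·r - 744·q^3·r + 144·q^4 + 1200·q^2·r^2 + 1030·q·r^2 - 390·r - 555·r^2 - 600·q·r^3 + 225·r^3 + 720    [combine like terms]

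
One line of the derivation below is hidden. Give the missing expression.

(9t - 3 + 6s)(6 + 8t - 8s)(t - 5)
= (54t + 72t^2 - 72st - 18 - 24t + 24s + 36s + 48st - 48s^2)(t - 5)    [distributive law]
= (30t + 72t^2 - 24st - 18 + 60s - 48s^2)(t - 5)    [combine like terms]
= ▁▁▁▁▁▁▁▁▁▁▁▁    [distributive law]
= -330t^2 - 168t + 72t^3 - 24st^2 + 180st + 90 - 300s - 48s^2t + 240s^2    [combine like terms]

Applying distributive law to the line above:

30t^2 - 150t + 72t^3 - 360t^2 - 24st^2 + 120st - 18t + 90 + 60st - 300s - 48s^2t + 240s^2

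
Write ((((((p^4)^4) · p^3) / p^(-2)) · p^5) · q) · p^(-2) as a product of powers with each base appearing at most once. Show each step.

p^24·q

((((((p^4)^4) · p^3) / p^(-2)) · p^5) · q) · p^(-2)
= ((((p^16 · p^3) / p^(-2)) · p^5) · q) · p^(-2)    [power of a power]
= (((p^19 / p^(-2)) · p^5) · q) · p^(-2)    [product of powers]
= ((p^21 · p^5) · q) · p^(-2)    [quotient of powers]
= (p^26 · q) · p^(-2)    [product of powers]
= p^24·q    [product of powers]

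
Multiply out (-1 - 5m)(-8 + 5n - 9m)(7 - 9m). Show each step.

(-1 - 5m)(-8 + 5n - 9m)(7 - 9m)
= (8 - 5n + 9m + 40m - 25mn + 45m²)(7 - 9m)    [distributive law]
= (8 - 5n + 49m - 25mn + 45m²)(7 - 9m)    [combine like terms]
= 56 - 72m - 35n + 45mn + 343m - 441m² - 175mn + 225m²n + 315m² - 405m³    [distributive law]
= 56 + 271m - 35n - 130mn - 126m² + 225m²n - 405m³    [combine like terms]

56 + 271m - 35n - 130mn - 126m² + 225m²n - 405m³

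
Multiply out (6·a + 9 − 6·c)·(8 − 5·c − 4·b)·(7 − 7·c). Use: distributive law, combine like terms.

336·a − 546·a·c + 210·a·c² − 168·a·b + 168·a·b·c + 504 − 1155·c + 861·c² − 252·b + 420·b·c − 210·c³ − 168·b·c²

(6·a + 9 − 6·c)·(8 − 5·c − 4·b)·(7 − 7·c)
= (48·a − 30·a·c − 24·a·b + 72 − 45·c − 36·b − 48·c + 30·c² + 24·b·c)·(7 − 7·c)    [distributive law]
= (48·a − 30·a·c − 24·a·b + 72 − 93·c − 36·b + 30·c² + 24·b·c)·(7 − 7·c)    [combine like terms]
= 336·a − 336·a·c − 210·a·c + 210·a·c² − 168·a·b + 168·a·b·c + 504 − 504·c − 651·c + 651·c² − 252·b + 252·b·c + 210·c² − 210·c³ + 168·b·c − 168·b·c²    [distributive law]
= 336·a − 546·a·c + 210·a·c² − 168·a·b + 168·a·b·c + 504 − 1155·c + 861·c² − 252·b + 420·b·c − 210·c³ − 168·b·c²    [combine like terms]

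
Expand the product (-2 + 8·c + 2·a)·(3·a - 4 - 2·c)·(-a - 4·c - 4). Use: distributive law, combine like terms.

-10·a^2 + 4·a·c + 48·a + 80·c - 32 + 176·c^2 - 44·a^2·c - 64·a·c^2 + 64·c^3 - 6·a^3

(-2 + 8·c + 2·a)·(3·a - 4 - 2·c)·(-a - 4·c - 4)
= (-6·a + 8 + 4·c + 24·a·c - 32·c - 16·c^2 + 6·a^2 - 8·a - 4·a·c)·(-a - 4·c - 4)    [distributive law]
= (-14·a + 8 - 28·c + 20·a·c - 16·c^2 + 6·a^2)·(-a - 4·c - 4)    [combine like terms]
= 14·a^2 + 56·a·c + 56·a - 8·a - 32·c - 32 + 28·a·c + 112·c^2 + 112·c - 20·a^2·c - 80·a·c^2 - 80·a·c + 16·a·c^2 + 64·c^3 + 64·c^2 - 6·a^3 - 24·a^2·c - 24·a^2    [distributive law]
= -10·a^2 + 4·a·c + 48·a + 80·c - 32 + 176·c^2 - 44·a^2·c - 64·a·c^2 + 64·c^3 - 6·a^3    [combine like terms]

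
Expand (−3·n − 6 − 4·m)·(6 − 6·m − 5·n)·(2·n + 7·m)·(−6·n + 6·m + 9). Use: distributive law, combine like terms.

(−3·n − 6 − 4·m)·(6 − 6·m − 5·n)·(2·n + 7·m)·(−6·n + 6·m + 9)
= (−18·n + 18·m·n + 15·n^2 − 36 + 36·m + 30·n − 24·m + 24·m^2 + 20·m·n)·(2·n + 7·m)·(−6·n + 6·m + 9)    [distributive law]
= (12·n + 38·m·n + 15·n^2 − 36 + 12·m + 24·m^2)·(2·n + 7·m)·(−6·n + 6·m + 9)    [combine like terms]
= (24·n^2 + 84·m·n + 76·m·n^2 + 266·m^2·n + 30·n^3 + 105·m·n^2 − 72·n − 252·m + 24·m·n + 84·m^2 + 48·m^2·n + 168·m^3)·(−6·n + 6·m + 9)    [distributive law]
= (24·n^2 + 108·m·n + 181·m·n^2 + 314·m^2·n + 30·n^3 − 72·n − 252·m + 84·m^2 + 168·m^3)·(−6·n + 6·m + 9)    [combine like terms]
= −144·n^3 + 144·m·n^2 + 216·n^2 − 648·m·n^2 + 648·m^2·n + 972·m·n − 1086·m·n^3 + 1086·m^2·n^2 + 1629·m·n^2 − 1884·m^2·n^2 + 1884·m^3·n + 2826·m^2·n − 180·n^4 + 180·m·n^3 + 270·n^3 + 432·n^2 − 432·m·n − 648·n + 1512·m·n − 1512·m^2 − 2268·m − 504·m^2·n + 504·m^3 + 756·m^2 − 1008·m^3·n + 1008·m^4 + 1512·m^3    [distributive law]
= 126·n^3 + 1125·m·n^2 + 648·n^2 + 2970·m^2·n + 2052·m·n − 906·m·n^3 − 798·m^2·n^2 + 876·m^3·n − 180·n^4 − 648·n − 756·m^2 − 2268·m + 2016·m^3 + 1008·m^4    [combine like terms]

126·n^3 + 1125·m·n^2 + 648·n^2 + 2970·m^2·n + 2052·m·n − 906·m·n^3 − 798·m^2·n^2 + 876·m^3·n − 180·n^4 − 648·n − 756·m^2 − 2268·m + 2016·m^3 + 1008·m^4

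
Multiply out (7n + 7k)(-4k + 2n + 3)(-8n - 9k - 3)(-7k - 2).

(7n + 7k)(-4k + 2n + 3)(-8n - 9k - 3)(-7k - 2)
= (-28kn + 14n^2 + 21n - 28k^2 + 14kn + 21k)(-8n - 9k - 3)(-7k - 2)    [distributive law]
= (-14kn + 14n^2 + 21n - 28k^2 + 21k)(-8n - 9k - 3)(-7k - 2)    [combine like terms]
= (112kn^2 + 126k^2n + 42kn - 112n^3 - 126kn^2 - 42n^2 - 168n^2 - 189kn - 63n + 224k^2n + 252k^3 + 84k^2 - 168kn - 189k^2 - 63k)(-7k - 2)    [distributive law]
= (-14kn^2 + 350k^2n - 315kn - 112n^3 - 210n^2 - 63n + 252k^3 - 105k^2 - 63k)(-7k - 2)    [combine like terms]
= 98k^2n^2 + 28kn^2 - 2450k^3n - 700k^2n + 2205k^2n + 630kn + 784kn^3 + 224n^3 + 1470kn^2 + 420n^2 + 441kn + 126n - 1764k^4 - 504k^3 + 735k^3 + 210k^2 + 441k^2 + 126k    [distributive law]
= 98k^2n^2 + 1498kn^2 - 2450k^3n + 1505k^2n + 1071kn + 784kn^3 + 224n^3 + 420n^2 + 126n - 1764k^4 + 231k^3 + 651k^2 + 126k    [combine like terms]

98k^2n^2 + 1498kn^2 - 2450k^3n + 1505k^2n + 1071kn + 784kn^3 + 224n^3 + 420n^2 + 126n - 1764k^4 + 231k^3 + 651k^2 + 126k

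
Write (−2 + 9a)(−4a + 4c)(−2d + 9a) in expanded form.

(−2 + 9a)(−4a + 4c)(−2d + 9a)
= (8a − 8c − 36a^2 + 36ac)(−2d + 9a)    [distributive law]
= −16ad + 72a^2 + 16cd − 72ac + 72a^2d − 324a^3 − 72acd + 324a^2c    [distributive law]

−16ad + 72a^2 + 16cd − 72ac + 72a^2d − 324a^3 − 72acd + 324a^2c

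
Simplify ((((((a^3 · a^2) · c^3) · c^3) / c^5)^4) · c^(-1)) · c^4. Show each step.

((((((a^3 · a^2) · c^3) · c^3) / c^5)^4) · c^(-1)) · c^4
= ((((((a^3 · a^2) · c^3) · c^3)^4) / ((c^5)^4)) · c^(-1)) · c^4    [power of a quotient]
= ((((((a^3 · a^2) · c^3)^4) · ((c^3)^4)) / ((c^5)^4)) · c^(-1)) · c^4    [power of a product]
= ((((((a^3 · a^2)^4) · ((c^3)^4)) · ((c^3)^4)) / ((c^5)^4)) · c^(-1)) · c^4    [power of a product]
= (((((((a^3)^4) · ((a^2)^4)) · ((c^3)^4)) · ((c^3)^4)) / ((c^5)^4)) · c^(-1)) · c^4    [power of a product]
= (((((a^12 · ((a^2)^4)) · ((c^3)^4)) · ((c^3)^4)) / ((c^5)^4)) · c^(-1)) · c^4    [power of a power]
= (((((a^12 · a^8) · ((c^3)^4)) · ((c^3)^4)) / ((c^5)^4)) · c^(-1)) · c^4    [power of a power]
= ((((a^20 · ((c^3)^4)) · ((c^3)^4)) / ((c^5)^4)) · c^(-1)) · c^4    [product of powers]
= ((((a^20 · c^12) · ((c^3)^4)) / ((c^5)^4)) · c^(-1)) · c^4    [power of a power]
= ((((a^20 · c^12) · c^12) / ((c^5)^4)) · c^(-1)) · c^4    [power of a power]
= ((((a^20 · c^12) · c^12) / c^20) · c^(-1)) · c^4    [power of a power]
= a^20·c^7    [quotient of powers; product of powers]

a^20·c^7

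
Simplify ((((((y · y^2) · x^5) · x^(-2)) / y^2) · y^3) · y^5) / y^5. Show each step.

x^3·y^4

((((((y · y^2) · x^5) · x^(-2)) / y^2) · y^3) · y^5) / y^5
= (((((y^3 · x^5) · x^(-2)) / y^2) · y^3) · y^5) / y^5    [product of powers]
= x^3·y^4    [quotient of powers; product of powers]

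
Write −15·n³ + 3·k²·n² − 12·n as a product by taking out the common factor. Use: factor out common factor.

3·n(−5·n² + k²·n − 4)

−15·n³ + 3·k²·n² − 12·n
= 3(−5·n³ + k²·n² − 4·n)    [factor out 3]
= 3·n(−5·n² + k²·n − 4)    [factor out n]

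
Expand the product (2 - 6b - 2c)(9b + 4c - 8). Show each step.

(2 - 6b - 2c)(9b + 4c - 8)
= 18b + 8c - 16 - 54b² - 24bc + 48b - 18bc - 8c² + 16c    [distributive law]
= 66b + 24c - 16 - 54b² - 42bc - 8c²    [combine like terms]

66b + 24c - 16 - 54b² - 42bc - 8c²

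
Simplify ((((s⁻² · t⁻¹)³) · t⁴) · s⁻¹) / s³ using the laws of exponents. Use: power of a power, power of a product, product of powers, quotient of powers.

((((s⁻² · t⁻¹)³) · t⁴) · s⁻¹) / s³
= (((((s⁻²)³) · ((t⁻¹)³)) · t⁴) · s⁻¹) / s³    [power of a product]
= (((s⁻⁶ · ((t⁻¹)³)) · t⁴) · s⁻¹) / s³    [power of a power]
= (((s⁻⁶ · t⁻³) · t⁴) · s⁻¹) / s³    [power of a power]
= s⁻¹⁰t    [quotient of powers; product of powers]

s⁻¹⁰t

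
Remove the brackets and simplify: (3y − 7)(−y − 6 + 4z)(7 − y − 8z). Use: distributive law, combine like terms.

(3y − 7)(−y − 6 + 4z)(7 − y − 8z)
= (−3y^2 − 18y + 12yz + 7y + 42 − 28z)(7 − y − 8z)    [distributive law]
= (−3y^2 − 11y + 12yz + 42 − 28z)(7 − y − 8z)    [combine like terms]
= −21y^2 + 3y^3 + 24y^2z − 77y + 11y^2 + 88yz + 84yz − 12y^2z − 96yz^2 + 294 − 42y − 336z − 196z + 28yz + 224z^2    [distributive law]
= −10y^2 + 3y^3 + 12y^2z − 119y + 200yz − 96yz^2 + 294 − 532z + 224z^2    [combine like terms]

−10y^2 + 3y^3 + 12y^2z − 119y + 200yz − 96yz^2 + 294 − 532z + 224z^2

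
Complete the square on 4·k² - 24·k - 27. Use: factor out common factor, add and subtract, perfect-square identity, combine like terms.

4(k - 3)² - 63

4·k² - 24·k - 27
= 4(k² - 6·k) - 27    [factor out 4 from the k-terms]
= 4(k² - 6·k + 9 - 9) - 27    [add and subtract 9 inside the bracket]
= 4(k - 3)² - 36 - 27    [perfect-square identity]
= 4(k - 3)² - 63    [combine constants]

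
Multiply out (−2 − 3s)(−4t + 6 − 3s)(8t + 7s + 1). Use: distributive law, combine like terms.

64t² − 28st − 88t − 96s − 12 − 75s² + 96st² + 156s²t + 63s³

(−2 − 3s)(−4t + 6 − 3s)(8t + 7s + 1)
= (8t − 12 + 6s + 12st − 18s + 9s²)(8t + 7s + 1)    [distributive law]
= (8t − 12 − 12s + 12st + 9s²)(8t + 7s + 1)    [combine like terms]
= 64t² + 56st + 8t − 96t − 84s − 12 − 96st − 84s² − 12s + 96st² + 84s²t + 12st + 72s²t + 63s³ + 9s²    [distributive law]
= 64t² − 28st − 88t − 96s − 12 − 75s² + 96st² + 156s²t + 63s³    [combine like terms]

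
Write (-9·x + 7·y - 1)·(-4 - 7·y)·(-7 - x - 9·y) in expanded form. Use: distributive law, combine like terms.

-256·x - 36·x^2 - 744·x·y - 63·x^2·y - 518·x·y^2 + 111·y + 532·y^2 + 441·y^3 - 28

(-9·x + 7·y - 1)·(-4 - 7·y)·(-7 - x - 9·y)
= (36·x + 63·x·y - 28·y - 49·y^2 + 4 + 7·y)·(-7 - x - 9·y)    [distributive law]
= (36·x + 63·x·y - 21·y - 49·y^2 + 4)·(-7 - x - 9·y)    [combine like terms]
= -252·x - 36·x^2 - 324·x·y - 441·x·y - 63·x^2·y - 567·x·y^2 + 147·y + 21·x·y + 189·y^2 + 343·y^2 + 49·x·y^2 + 441·y^3 - 28 - 4·x - 36·y    [distributive law]
= -256·x - 36·x^2 - 744·x·y - 63·x^2·y - 518·x·y^2 + 111·y + 532·y^2 + 441·y^3 - 28    [combine like terms]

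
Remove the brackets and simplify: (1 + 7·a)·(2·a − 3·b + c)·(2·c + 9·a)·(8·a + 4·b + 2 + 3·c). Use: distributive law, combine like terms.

(1 + 7·a)·(2·a − 3·b + c)·(2·c + 9·a)·(8·a + 4·b + 2 + 3·c)
= (2·a − 3·b + c + 14·a^2 − 21·a·b + 7·a·c)·(2·c + 9·a)·(8·a + 4·b + 2 + 3·c)    [distributive law]
= (4·a·c + 18·a^2 − 6·b·c − 27·a·b + 2·c^2 + 9·a·c + 28·a^2·c + 126·a^3 − 42·a·b·c − 189·a^2·b + 14·a·c^2 + 63·a^2·c)·(8·a + 4·b + 2 + 3·c)    [distributive law]
= (13·a·c + 18·a^2 − 6·b·c − 27·a·b + 2·c^2 + 91·a^2·c + 126·a^3 − 42·a·b·c − 189·a^2·b + 14·a·c^2)·(8·a + 4·b + 2 + 3·c)    [combine like terms]
= 104·a^2·c + 52·a·b·c + 26·a·c + 39·a·c^2 + 144·a^3 + 72·a^2·b + 36·a^2 + 54·a^2·c − 48·a·b·c − 24·b^2·c − 12·b·c − 18·b·c^2 − 216·a^2·b − 108·a·b^2 − 54·a·b − 81·a·b·c + 16·a·c^2 + 8·b·c^2 + 4·c^2 + 6·c^3 + 728·a^3·c + 364·a^2·b·c + 182·a^2·c + 273·a^2·c^2 + 1008·a^4 + 504·a^3·b + 252·a^3 + 378·a^3·c − 336·a^2·b·c − 168·a·b^2·c − 84·a·b·c − 126·a·b·c^2 − 1512·a^3·b − 756·a^2·b^2 − 378·a^2·b − 567·a^2·b·c + 112·a^2·c^2 + 56·a·b·c^2 + 28·a·c^2 + 42·a·c^3    [distributive law]
= 340·a^2·c − 161·a·b·c + 26·a·c + 83·a·c^2 + 396·a^3 − 522·a^2·b + 36·a^2 − 24·b^2·c − 12·b·c − 10·b·c^2 − 108·a·b^2 − 54·a·b + 4·c^2 + 6·c^3 + 1106·a^3·c − 539·a^2·b·c + 385·a^2·c^2 + 1008·a^4 − 1008·a^3·b − 168·a·b^2·c − 70·a·b·c^2 − 756·a^2·b^2 + 42·a·c^3    [combine like terms]

340·a^2·c − 161·a·b·c + 26·a·c + 83·a·c^2 + 396·a^3 − 522·a^2·b + 36·a^2 − 24·b^2·c − 12·b·c − 10·b·c^2 − 108·a·b^2 − 54·a·b + 4·c^2 + 6·c^3 + 1106·a^3·c − 539·a^2·b·c + 385·a^2·c^2 + 1008·a^4 − 1008·a^3·b − 168·a·b^2·c − 70·a·b·c^2 − 756·a^2·b^2 + 42·a·c^3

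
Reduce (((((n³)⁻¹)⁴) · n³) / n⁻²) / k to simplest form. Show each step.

(((((n³)⁻¹)⁴) · n³) / n⁻²) / k
= ((((n³)⁻⁴) · n³) / n⁻²) / k    [power of a power]
= ((n⁻¹² · n³) / n⁻²) / k    [power of a power]
= (n⁻⁹ / n⁻²) / k    [product of powers]
= n⁻⁷ / k    [quotient of powers]
= k⁻¹n⁻⁷    [quotient of powers]

k⁻¹n⁻⁷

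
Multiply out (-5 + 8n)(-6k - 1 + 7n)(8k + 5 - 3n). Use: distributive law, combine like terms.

(-5 + 8n)(-6k - 1 + 7n)(8k + 5 - 3n)
= (30k + 5 - 35n - 48kn - 8n + 56n²)(8k + 5 - 3n)    [distributive law]
= (30k + 5 - 43n - 48kn + 56n²)(8k + 5 - 3n)    [combine like terms]
= 240k² + 150k - 90kn + 40k + 25 - 15n - 344kn - 215n + 129n² - 384k²n - 240kn + 144kn² + 448kn² + 280n² - 168n³    [distributive law]
= 240k² + 190k - 674kn + 25 - 230n + 409n² - 384k²n + 592kn² - 168n³    [combine like terms]

240k² + 190k - 674kn + 25 - 230n + 409n² - 384k²n + 592kn² - 168n³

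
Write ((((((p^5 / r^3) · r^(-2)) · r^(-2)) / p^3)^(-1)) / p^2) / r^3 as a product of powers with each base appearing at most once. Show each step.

((((((p^5 / r^3) · r^(-2)) · r^(-2)) / p^3)^(-1)) / p^2) / r^3
= ((((((p^5 / r^3) · r^(-2)) · r^(-2))^(-1)) / ((p^3)^(-1))) / p^2) / r^3    [power of a quotient]
= ((((((p^5 / r^3) · r^(-2))^(-1)) · ((r^(-2))^(-1))) / ((p^3)^(-1))) / p^2) / r^3    [power of a product]
= ((((((p^5 / r^3)^(-1)) · ((r^(-2))^(-1))) · ((r^(-2))^(-1))) / ((p^3)^(-1))) / p^2) / r^3    [power of a product]
= (((((((p^5)^(-1)) / ((r^3)^(-1))) · ((r^(-2))^(-1))) · ((r^(-2))^(-1))) / ((p^3)^(-1))) / p^2) / r^3    [power of a quotient]
= (((((p^(-5) / ((r^3)^(-1))) · ((r^(-2))^(-1))) · ((r^(-2))^(-1))) / ((p^3)^(-1))) / p^2) / r^3    [power of a power]
= (((((p^(-5) / r^(-3)) · ((r^(-2))^(-1))) · ((r^(-2))^(-1))) / ((p^3)^(-1))) / p^2) / r^3    [power of a power]
= (((((p^(-5) / r^(-3)) · r^2) · ((r^(-2))^(-1))) / ((p^3)^(-1))) / p^2) / r^3    [power of a power]
= (((((p^(-5) / r^(-3)) · r^2) · r^2) / ((p^3)^(-1))) / p^2) / r^3    [power of a power]
= (((((p^(-5) / r^(-3)) · r^2) · r^2) / p^(-3)) / p^2) / r^3    [power of a power]
= p^(-4)r^4    [quotient of powers; product of powers]

p^(-4)r^4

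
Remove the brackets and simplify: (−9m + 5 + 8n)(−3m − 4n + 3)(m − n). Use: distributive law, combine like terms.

(−9m + 5 + 8n)(−3m − 4n + 3)(m − n)
= (27m² + 36mn − 27m − 15m − 20n + 15 − 24mn − 32n² + 24n)(m − n)    [distributive law]
= (27m² + 12mn − 42m + 4n + 15 − 32n²)(m − n)    [combine like terms]
= 27m³ − 27m²n + 12m²n − 12mn² − 42m² + 42mn + 4mn − 4n² + 15m − 15n − 32mn² + 32n³    [distributive law]
= 27m³ − 15m²n − 44mn² − 42m² + 46mn − 4n² + 15m − 15n + 32n³    [combine like terms]

27m³ − 15m²n − 44mn² − 42m² + 46mn − 4n² + 15m − 15n + 32n³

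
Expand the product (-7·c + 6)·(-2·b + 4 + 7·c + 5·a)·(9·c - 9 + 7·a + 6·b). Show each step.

(-7·c + 6)·(-2·b + 4 + 7·c + 5·a)·(9·c - 9 + 7·a + 6·b)
= (14·b·c - 28·c - 49·c^2 - 35·a·c - 12·b + 24 + 42·c + 30·a)·(9·c - 9 + 7·a + 6·b)    [distributive law]
= (14·b·c + 14·c - 49·c^2 - 35·a·c - 12·b + 24 + 30·a)·(9·c - 9 + 7·a + 6·b)    [combine like terms]
= 126·b·c^2 - 126·b·c + 98·a·b·c + 84·b^2·c + 126·c^2 - 126·c + 98·a·c + 84·b·c - 441·c^3 + 441·c^2 - 343·a·c^2 - 294·b·c^2 - 315·a·c^2 + 315·a·c - 245·a^2·c - 210·a·b·c - 108·b·c + 108·b - 84·a·b - 72·b^2 + 216·c - 216 + 168·a + 144·b + 270·a·c - 270·a + 210·a^2 + 180·a·b    [distributive law]
= -168·b·c^2 - 150·b·c - 112·a·b·c + 84·b^2·c + 567·c^2 + 90·c + 683·a·c - 441·c^3 - 658·a·c^2 - 245·a^2·c + 252·b + 96·a·b - 72·b^2 - 216 - 102·a + 210·a^2    [combine like terms]

-168·b·c^2 - 150·b·c - 112·a·b·c + 84·b^2·c + 567·c^2 + 90·c + 683·a·c - 441·c^3 - 658·a·c^2 - 245·a^2·c + 252·b + 96·a·b - 72·b^2 - 216 - 102·a + 210·a^2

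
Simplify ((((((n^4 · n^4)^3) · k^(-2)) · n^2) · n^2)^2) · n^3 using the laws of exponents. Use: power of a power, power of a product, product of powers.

((((((n^4 · n^4)^3) · k^(-2)) · n^2) · n^2)^2) · n^3
= ((((((n^4 · n^4)^3) · k^(-2)) · n^2)^2) · ((n^2)^2)) · n^3    [power of a product]
= ((((((n^4 · n^4)^3) · k^(-2))^2) · ((n^2)^2)) · ((n^2)^2)) · n^3    [power of a product]
= ((((((n^4 · n^4)^3)^2) · ((k^(-2))^2)) · ((n^2)^2)) · ((n^2)^2)) · n^3    [power of a product]
= (((((n^4 · n^4)^6) · ((k^(-2))^2)) · ((n^2)^2)) · ((n^2)^2)) · n^3    [power of a power]
= ((((((n^4)^6) · ((n^4)^6)) · ((k^(-2))^2)) · ((n^2)^2)) · ((n^2)^2)) · n^3    [power of a product]
= ((((n^24 · ((n^4)^6)) · ((k^(-2))^2)) · ((n^2)^2)) · ((n^2)^2)) · n^3    [power of a power]
= ((((n^24 · n^24) · ((k^(-2))^2)) · ((n^2)^2)) · ((n^2)^2)) · n^3    [power of a power]
= (((n^48 · ((k^(-2))^2)) · ((n^2)^2)) · ((n^2)^2)) · n^3    [product of powers]
= (((n^48 · k^(-4)) · ((n^2)^2)) · ((n^2)^2)) · n^3    [power of a power]
= (((n^48 · k^(-4)) · n^4) · ((n^2)^2)) · n^3    [power of a power]
= (((n^48 · k^(-4)) · n^4) · n^4) · n^3    [power of a power]
= k^(-4)·n^59    [product of powers]

k^(-4)·n^59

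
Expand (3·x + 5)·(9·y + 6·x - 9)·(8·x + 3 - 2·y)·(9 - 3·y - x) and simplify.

(3·x + 5)·(9·y + 6·x - 9)·(8·x + 3 - 2·y)·(9 - 3·y - x)
= (27·x·y + 18·x² - 27·x + 45·y + 30·x - 45)·(8·x + 3 - 2·y)·(9 - 3·y - x)    [distributive law]
= (27·x·y + 18·x² + 3·x + 45·y - 45)·(8·x + 3 - 2·y)·(9 - 3·y - x)    [combine like terms]
= (216·x²·y + 81·x·y - 54·x·y² + 144·x³ + 54·x² - 36·x²·y + 24·x² + 9·x - 6·x·y + 360·x·y + 135·y - 90·y² - 360·x - 135 + 90·y)·(9 - 3·y - x)    [distributive law]
= (180·x²·y + 435·x·y - 54·x·y² + 144·x³ + 78·x² - 351·x + 225·y - 90·y² - 135)·(9 - 3·y - x)    [combine like terms]
= 1620·x²·y - 540·x²·y² - 180·x³·y + 3915·x·y - 1305·x·y² - 435·x²·y - 486·x·y² + 162·x·y³ + 54·x²·y² + 1296·x³ - 432·x³·y - 144·x⁴ + 702·x² - 234·x²·y - 78·x³ - 3159·x + 1053·x·y + 351·x² + 2025·y - 675·y² - 225·x·y - 810·y² + 270·y³ + 90·x·y² - 1215 + 405·y + 135·x    [distributive law]
= 951·x²·y - 486·x²·y² - 612·x³·y + 4743·x·y - 1701·x·y² + 162·x·y³ + 1218·x³ - 144·x⁴ + 1053·x² - 3024·x + 2430·y - 1485·y² + 270·y³ - 1215    [combine like terms]

951·x²·y - 486·x²·y² - 612·x³·y + 4743·x·y - 1701·x·y² + 162·x·y³ + 1218·x³ - 144·x⁴ + 1053·x² - 3024·x + 2430·y - 1485·y² + 270·y³ - 1215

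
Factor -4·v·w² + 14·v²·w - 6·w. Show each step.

-4·v·w² + 14·v²·w - 6·w
= 2(-2·v·w² + 7·v²·w - 3·w)    [factor out 2]
= 2·w(-2·v·w + 7·v² - 3)    [factor out w]

2·w(-2·v·w + 7·v² - 3)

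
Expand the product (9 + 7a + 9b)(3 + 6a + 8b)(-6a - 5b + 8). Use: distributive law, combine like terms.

(9 + 7a + 9b)(3 + 6a + 8b)(-6a - 5b + 8)
= (27 + 54a + 72b + 21a + 42a² + 56ab + 27b + 54ab + 72b²)(-6a - 5b + 8)    [distributive law]
= (27 + 75a + 99b + 42a² + 110ab + 72b²)(-6a - 5b + 8)    [combine like terms]
= -162a - 135b + 216 - 450a² - 375ab + 600a - 594ab - 495b² + 792b - 252a³ - 210a²b + 336a² - 660a²b - 550ab² + 880ab - 432ab² - 360b³ + 576b²    [distributive law]
= 438a + 657b + 216 - 114a² - 89ab + 81b² - 252a³ - 870a²b - 982ab² - 360b³    [combine like terms]

438a + 657b + 216 - 114a² - 89ab + 81b² - 252a³ - 870a²b - 982ab² - 360b³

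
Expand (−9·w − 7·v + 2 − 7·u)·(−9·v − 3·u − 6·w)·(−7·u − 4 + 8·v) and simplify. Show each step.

(−9·w − 7·v + 2 − 7·u)·(−9·v − 3·u − 6·w)·(−7·u − 4 + 8·v)
= (81·v·w + 27·u·w + 54·w² + 63·v² + 21·u·v + 42·v·w − 18·v − 6·u − 12·w + 63·u·v + 21·u² + 42·u·w)·(−7·u − 4 + 8·v)    [distributive law]
= (123·v·w + 69·u·w + 54·w² + 63·v² + 84·u·v − 18·v − 6·u − 12·w + 21·u²)·(−7·u − 4 + 8·v)    [combine like terms]
= −861·u·v·w − 492·v·w + 984·v²·w − 483·u²·w − 276·u·w + 552·u·v·w − 378·u·w² − 216·w² + 432·v·w² − 441·u·v² − 252·v² + 504·v³ − 588·u²·v − 336·u·v + 672·u·v² + 126·u·v + 72·v − 144·v² + 42·u² + 24·u − 48·u·v + 84·u·w + 48·w − 96·v·w − 147·u³ − 84·u² + 168·u²·v    [distributive law]
= −309·u·v·w − 588·v·w + 984·v²·w − 483·u²·w − 192·u·w − 378·u·w² − 216·w² + 432·v·w² + 231·u·v² − 396·v² + 504·v³ − 420·u²·v − 258·u·v + 72·v − 42·u² + 24·u + 48·w − 147·u³    [combine like terms]

−309·u·v·w − 588·v·w + 984·v²·w − 483·u²·w − 192·u·w − 378·u·w² − 216·w² + 432·v·w² + 231·u·v² − 396·v² + 504·v³ − 420·u²·v − 258·u·v + 72·v − 42·u² + 24·u + 48·w − 147·u³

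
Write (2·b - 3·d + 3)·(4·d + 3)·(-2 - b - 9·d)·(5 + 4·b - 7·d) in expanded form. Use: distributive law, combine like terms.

(2·b - 3·d + 3)·(4·d + 3)·(-2 - b - 9·d)·(5 + 4·b - 7·d)
= (8·b·d + 6·b - 12·d² - 9·d + 12·d + 9)·(-2 - b - 9·d)·(5 + 4·b - 7·d)    [distributive law]
= (8·b·d + 6·b - 12·d² + 3·d + 9)·(-2 - b - 9·d)·(5 + 4·b - 7·d)    [combine like terms]
= (-16·b·d - 8·b²·d - 72·b·d² - 12·b - 6·b² - 54·b·d + 24·d² + 12·b·d² + 108·d³ - 6·d - 3·b·d - 27·d² - 18 - 9·b - 81·d)·(5 + 4·b - 7·d)    [distributive law]
= (-73·b·d - 8·b²·d - 60·b·d² - 21·b - 6·b² - 3·d² + 108·d³ - 87·d - 18)·(5 + 4·b - 7·d)    [combine like terms]
= -365·b·d - 292·b²·d + 511·b·d² - 40·b²·d - 32·b³·d + 56·b²·d² - 300·b·d² - 240·b²·d² + 420·b·d³ - 105·b - 84·b² + 147·b·d - 30·b² - 24·b³ + 42·b²·d - 15·d² - 12·b·d² + 21·d³ + 540·d³ + 432·b·d³ - 756·d⁴ - 435·d - 348·b·d + 609·d² - 90 - 72·b + 126·d    [distributive law]
= -566·b·d - 290·b²·d + 199·b·d² - 32·b³·d - 184·b²·d² + 852·b·d³ - 177·b - 114·b² - 24·b³ + 594·d² + 561·d³ - 756·d⁴ - 309·d - 90    [combine like terms]

-566·b·d - 290·b²·d + 199·b·d² - 32·b³·d - 184·b²·d² + 852·b·d³ - 177·b - 114·b² - 24·b³ + 594·d² + 561·d³ - 756·d⁴ - 309·d - 90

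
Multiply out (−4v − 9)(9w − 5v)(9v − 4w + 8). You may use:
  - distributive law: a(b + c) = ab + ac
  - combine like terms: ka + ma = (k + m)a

−404v²w + 144vw² − 1197vw + 180v³ + 565v² + 324w² − 648w + 360v

(−4v − 9)(9w − 5v)(9v − 4w + 8)
= (−36vw + 20v² − 81w + 45v)(9v − 4w + 8)    [distributive law]
= −324v²w + 144vw² − 288vw + 180v³ − 80v²w + 160v² − 729vw + 324w² − 648w + 405v² − 180vw + 360v    [distributive law]
= −404v²w + 144vw² − 1197vw + 180v³ + 565v² + 324w² − 648w + 360v    [combine like terms]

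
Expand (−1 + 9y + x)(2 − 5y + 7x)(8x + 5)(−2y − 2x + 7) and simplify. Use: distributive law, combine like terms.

3170xy + 47x² − 267x + 825y − 70 − 3018xy² + 2310x²y − 1805y² + 402x³ + 720xy³ − 208x²y² + 450y³ − 1040x³y − 112x⁴

(−1 + 9y + x)(2 − 5y + 7x)(8x + 5)(−2y − 2x + 7)
= (−2 + 5y − 7x + 18y − 45y² + 63xy + 2x − 5xy + 7x²)(8x + 5)(−2y − 2x + 7)    [distributive law]
= (−2 + 23y − 5x − 45y² + 58xy + 7x²)(8x + 5)(−2y − 2x + 7)    [combine like terms]
= (−16x − 10 + 184xy + 115y − 40x² − 25x − 360xy² − 225y² + 464x²y + 290xy + 56x³ + 35x²)(−2y − 2x + 7)    [distributive law]
= (−41x − 10 + 474xy + 115y − 5x² − 360xy² − 225y² + 464x²y + 56x³)(−2y − 2x + 7)    [combine like terms]
= 82xy + 82x² − 287x + 20y + 20x − 70 − 948xy² − 948x²y + 3318xy − 230y² − 230xy + 805y + 10x²y + 10x³ − 35x² + 720xy³ + 720x²y² − 2520xy² + 450y³ + 450xy² − 1575y² − 928x²y² − 928x³y + 3248x²y − 112x³y − 112x⁴ + 392x³    [distributive law]
= 3170xy + 47x² − 267x + 825y − 70 − 3018xy² + 2310x²y − 1805y² + 402x³ + 720xy³ − 208x²y² + 450y³ − 1040x³y − 112x⁴    [combine like terms]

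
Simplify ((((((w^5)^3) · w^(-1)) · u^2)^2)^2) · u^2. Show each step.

u^10·w^56

((((((w^5)^3) · w^(-1)) · u^2)^2)^2) · u^2
= (((((w^5)^3) · w^(-1)) · u^2)^4) · u^2    [power of a power]
= (((((w^5)^3) · w^(-1))^4) · ((u^2)^4)) · u^2    [power of a product]
= (((((w^5)^3)^4) · ((w^(-1))^4)) · ((u^2)^4)) · u^2    [power of a product]
= ((((w^5)^12) · ((w^(-1))^4)) · ((u^2)^4)) · u^2    [power of a power]
= ((w^60 · ((w^(-1))^4)) · ((u^2)^4)) · u^2    [power of a power]
= ((w^60 · w^(-4)) · ((u^2)^4)) · u^2    [power of a power]
= (w^56 · ((u^2)^4)) · u^2    [product of powers]
= (w^56 · u^8) · u^2    [power of a power]
= u^10·w^56    [product of powers]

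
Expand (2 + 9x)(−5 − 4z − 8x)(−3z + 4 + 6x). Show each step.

−2z − 40 − 304x + 24z^2 − 9xz − 654x^2 + 108xz^2 − 432x^3

(2 + 9x)(−5 − 4z − 8x)(−3z + 4 + 6x)
= (−10 − 8z − 16x − 45x − 36xz − 72x^2)(−3z + 4 + 6x)    [distributive law]
= (−10 − 8z − 61x − 36xz − 72x^2)(−3z + 4 + 6x)    [combine like terms]
= 30z − 40 − 60x + 24z^2 − 32z − 48xz + 183xz − 244x − 366x^2 + 108xz^2 − 144xz − 216x^2z + 216x^2z − 288x^2 − 432x^3    [distributive law]
= −2z − 40 − 304x + 24z^2 − 9xz − 654x^2 + 108xz^2 − 432x^3    [combine like terms]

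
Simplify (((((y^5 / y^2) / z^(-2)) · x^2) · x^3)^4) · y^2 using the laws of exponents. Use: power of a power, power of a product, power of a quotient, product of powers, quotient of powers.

x^20y^14z^8

(((((y^5 / y^2) / z^(-2)) · x^2) · x^3)^4) · y^2
= (((((y^5 / y^2) / z^(-2)) · x^2)^4) · ((x^3)^4)) · y^2    [power of a product]
= (((((y^5 / y^2) / z^(-2))^4) · ((x^2)^4)) · ((x^3)^4)) · y^2    [power of a product]
= (((((y^5 / y^2)^4) / ((z^(-2))^4)) · ((x^2)^4)) · ((x^3)^4)) · y^2    [power of a quotient]
= ((((((y^5)^4) / ((y^2)^4)) / ((z^(-2))^4)) · ((x^2)^4)) · ((x^3)^4)) · y^2    [power of a quotient]
= ((((y^20 / ((y^2)^4)) / ((z^(-2))^4)) · ((x^2)^4)) · ((x^3)^4)) · y^2    [power of a power]
= ((((y^20 / y^8) / ((z^(-2))^4)) · ((x^2)^4)) · ((x^3)^4)) · y^2    [power of a power]
= (((y^12 / ((z^(-2))^4)) · ((x^2)^4)) · ((x^3)^4)) · y^2    [quotient of powers]
= (((y^12 / z^(-8)) · ((x^2)^4)) · ((x^3)^4)) · y^2    [power of a power]
= (((y^12 / z^(-8)) · x^8) · ((x^3)^4)) · y^2    [power of a power]
= (((y^12 / z^(-8)) · x^8) · x^12) · y^2    [power of a power]
= x^20y^14z^8    [quotient of powers; product of powers]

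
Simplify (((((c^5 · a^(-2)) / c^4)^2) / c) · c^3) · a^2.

(((((c^5 · a^(-2)) / c^4)^2) / c) · c^3) · a^2
= (((((c^5 · a^(-2))^2) / ((c^4)^2)) / c) · c^3) · a^2    [power of a quotient]
= ((((((c^5)^2) · ((a^(-2))^2)) / ((c^4)^2)) / c) · c^3) · a^2    [power of a product]
= ((((c^10 · ((a^(-2))^2)) / ((c^4)^2)) / c) · c^3) · a^2    [power of a power]
= ((((c^10 · a^(-4)) / ((c^4)^2)) / c) · c^3) · a^2    [power of a power]
= ((((c^10 · a^(-4)) / c^8) / c) · c^3) · a^2    [power of a power]
= a^(-2)·c^4    [quotient of powers; product of powers]

a^(-2)·c^4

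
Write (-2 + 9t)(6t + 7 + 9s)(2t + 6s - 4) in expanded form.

-114t^2 - 54st - 232t - 12s + 56 - 108s^2 + 108t^3 + 486st^2 + 486s^2t

(-2 + 9t)(6t + 7 + 9s)(2t + 6s - 4)
= (-12t - 14 - 18s + 54t^2 + 63t + 81st)(2t + 6s - 4)    [distributive law]
= (51t - 14 - 18s + 54t^2 + 81st)(2t + 6s - 4)    [combine like terms]
= 102t^2 + 306st - 204t - 28t - 84s + 56 - 36st - 108s^2 + 72s + 108t^3 + 324st^2 - 216t^2 + 162st^2 + 486s^2t - 324st    [distributive law]
= -114t^2 - 54st - 232t - 12s + 56 - 108s^2 + 108t^3 + 486st^2 + 486s^2t    [combine like terms]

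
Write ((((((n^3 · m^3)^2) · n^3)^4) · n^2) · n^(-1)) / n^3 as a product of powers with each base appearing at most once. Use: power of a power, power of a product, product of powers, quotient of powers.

m^24n^34

((((((n^3 · m^3)^2) · n^3)^4) · n^2) · n^(-1)) / n^3
= ((((((n^3 · m^3)^2)^4) · ((n^3)^4)) · n^2) · n^(-1)) / n^3    [power of a product]
= (((((n^3 · m^3)^8) · ((n^3)^4)) · n^2) · n^(-1)) / n^3    [power of a power]
= ((((((n^3)^8) · ((m^3)^8)) · ((n^3)^4)) · n^2) · n^(-1)) / n^3    [power of a product]
= ((((n^24 · ((m^3)^8)) · ((n^3)^4)) · n^2) · n^(-1)) / n^3    [power of a power]
= ((((n^24 · m^24) · ((n^3)^4)) · n^2) · n^(-1)) / n^3    [power of a power]
= ((((n^24 · m^24) · n^12) · n^2) · n^(-1)) / n^3    [power of a power]
= m^24n^34    [quotient of powers; product of powers]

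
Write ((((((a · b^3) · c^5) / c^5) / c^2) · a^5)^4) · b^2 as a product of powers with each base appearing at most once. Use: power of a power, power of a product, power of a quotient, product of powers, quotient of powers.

((((((a · b^3) · c^5) / c^5) / c^2) · a^5)^4) · b^2
= ((((((a · b^3) · c^5) / c^5) / c^2)^4) · ((a^5)^4)) · b^2    [power of a product]
= ((((((a · b^3) · c^5) / c^5)^4) / ((c^2)^4)) · ((a^5)^4)) · b^2    [power of a quotient]
= ((((((a · b^3) · c^5)^4) / ((c^5)^4)) / ((c^2)^4)) · ((a^5)^4)) · b^2    [power of a quotient]
= ((((((a · b^3)^4) · ((c^5)^4)) / ((c^5)^4)) / ((c^2)^4)) · ((a^5)^4)) · b^2    [power of a product]
= ((((((a^4) · ((b^3)^4)) · ((c^5)^4)) / ((c^5)^4)) / ((c^2)^4)) · ((a^5)^4)) · b^2    [power of a product]
= (((((a^4 · b^12) · ((c^5)^4)) / ((c^5)^4)) / ((c^2)^4)) · ((a^5)^4)) · b^2    [power of a power]
= (((((a^4 · b^12) · c^20) / ((c^5)^4)) / ((c^2)^4)) · ((a^5)^4)) · b^2    [power of a power]
= (((((a^4 · b^12) · c^20) / c^20) / ((c^2)^4)) · ((a^5)^4)) · b^2    [power of a power]
= (((((a^4 · b^12) · c^20) / c^20) / c^8) · ((a^5)^4)) · b^2    [power of a power]
= (((((a^4 · b^12) · c^20) / c^20) / c^8) · a^20) · b^2    [power of a power]
= a^24b^14c^(-8)    [quotient of powers; product of powers]

a^24b^14c^(-8)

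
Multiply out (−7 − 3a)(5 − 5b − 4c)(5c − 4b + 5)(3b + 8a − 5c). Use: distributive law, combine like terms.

−1680bc + 95ac + 175c^2 + 945b^2 + 2295ab − 525b − 1400a + 875c + 889b^2c − 216abc + 105bc^2 − 420b^3 − 715ab^2 + 1195ac^2 − 700c^3 − 120a^2c + 1080a^2b − 600a^2 + 381ab^2c + 216a^2bc + 45abc^2 − 180ab^3 − 480a^2b^2 + 480a^2c^2 − 300ac^3

(−7 − 3a)(5 − 5b − 4c)(5c − 4b + 5)(3b + 8a − 5c)
= (−35 + 35b + 28c − 15a + 15ab + 12ac)(5c − 4b + 5)(3b + 8a − 5c)    [distributive law]
= (−175c + 140b − 175 + 175bc − 140b^2 + 175b + 140c^2 − 112bc + 140c − 75ac + 60ab − 75a + 75abc − 60ab^2 + 75ab + 60ac^2 − 48abc + 60ac)(3b + 8a − 5c)    [distributive law]
= (−35c + 315b − 175 + 63bc − 140b^2 + 140c^2 − 15ac + 135ab − 75a + 27abc − 60ab^2 + 60ac^2)(3b + 8a − 5c)    [combine like terms]
= −105bc − 280ac + 175c^2 + 945b^2 + 2520ab − 1575bc − 525b − 1400a + 875c + 189b^2c + 504abc − 315bc^2 − 420b^3 − 1120ab^2 + 700b^2c + 420bc^2 + 1120ac^2 − 700c^3 − 45abc − 120a^2c + 75ac^2 + 405ab^2 + 1080a^2b − 675abc − 225ab − 600a^2 + 375ac + 81ab^2c + 216a^2bc − 135abc^2 − 180ab^3 − 480a^2b^2 + 300ab^2c + 180abc^2 + 480a^2c^2 − 300ac^3    [distributive law]
= −1680bc + 95ac + 175c^2 + 945b^2 + 2295ab − 525b − 1400a + 875c + 889b^2c − 216abc + 105bc^2 − 420b^3 − 715ab^2 + 1195ac^2 − 700c^3 − 120a^2c + 1080a^2b − 600a^2 + 381ab^2c + 216a^2bc + 45abc^2 − 180ab^3 − 480a^2b^2 + 480a^2c^2 − 300ac^3    [combine like terms]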